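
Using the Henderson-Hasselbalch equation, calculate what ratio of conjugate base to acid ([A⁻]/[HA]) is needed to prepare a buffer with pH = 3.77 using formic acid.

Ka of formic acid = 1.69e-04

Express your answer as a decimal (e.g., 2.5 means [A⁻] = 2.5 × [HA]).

pKa = -log(1.69e-04) = 3.7721. pH = pKa + log([A⁻]/[HA]), so log([A⁻]/[HA]) = pH − pKa = 3.77 − 3.7721 = -0.0021. [A⁻]/[HA] = 10^(-0.0021) = 0.995

[A⁻]/[HA] = 0.995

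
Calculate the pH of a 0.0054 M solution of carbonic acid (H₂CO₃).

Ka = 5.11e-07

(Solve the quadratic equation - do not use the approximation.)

x² + Ka×x - Ka×C = 0. Using quadratic formula: [H⁺] = 5.2275e-05

pH = 4.28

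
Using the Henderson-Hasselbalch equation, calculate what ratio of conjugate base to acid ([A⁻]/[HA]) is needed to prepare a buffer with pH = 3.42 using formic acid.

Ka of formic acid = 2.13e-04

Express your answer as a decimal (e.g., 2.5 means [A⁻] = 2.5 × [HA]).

pKa = -log(2.13e-04) = 3.6716. pH = pKa + log([A⁻]/[HA]), so log([A⁻]/[HA]) = pH − pKa = 3.42 − 3.6716 = -0.2516. [A⁻]/[HA] = 10^(-0.2516) = 0.560

[A⁻]/[HA] = 0.560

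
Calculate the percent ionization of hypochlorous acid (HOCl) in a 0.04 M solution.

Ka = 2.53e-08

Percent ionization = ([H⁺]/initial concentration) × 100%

Using Ka equilibrium: x² + Ka×x - Ka×C = 0. Solving: [H⁺] = 3.1799e-05. Percent = (3.1799e-05/0.04) × 100

Percent ionization = 0.0795%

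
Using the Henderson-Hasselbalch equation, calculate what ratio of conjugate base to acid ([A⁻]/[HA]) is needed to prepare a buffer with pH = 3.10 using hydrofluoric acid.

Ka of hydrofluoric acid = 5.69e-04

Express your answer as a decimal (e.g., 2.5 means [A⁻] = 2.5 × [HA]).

pKa = -log(5.69e-04) = 3.2449. pH = pKa + log([A⁻]/[HA]), so log([A⁻]/[HA]) = pH − pKa = 3.10 − 3.2449 = -0.1449. [A⁻]/[HA] = 10^(-0.1449) = 0.716

[A⁻]/[HA] = 0.716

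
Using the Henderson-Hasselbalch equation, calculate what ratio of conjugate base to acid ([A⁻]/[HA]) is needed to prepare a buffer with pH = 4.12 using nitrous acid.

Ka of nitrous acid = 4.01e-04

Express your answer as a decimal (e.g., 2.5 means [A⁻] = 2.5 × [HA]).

pKa = -log(4.01e-04) = 3.3969. pH = pKa + log([A⁻]/[HA]), so log([A⁻]/[HA]) = pH − pKa = 4.12 − 3.3969 = 0.7231. [A⁻]/[HA] = 10^(0.7231) = 5.29

[A⁻]/[HA] = 5.29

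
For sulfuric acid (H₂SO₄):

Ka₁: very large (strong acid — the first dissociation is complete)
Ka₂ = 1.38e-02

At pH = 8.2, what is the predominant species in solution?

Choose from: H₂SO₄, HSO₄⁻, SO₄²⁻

The first dissociation is complete, so H₂SO₄ itself is never the predominant species in water; pKa₂ = -log(1.38e-02) = 1.86. For a polyprotic acid the predominant species crosses at each pKa: below pKa_n the protonated form dominates, above it the deprotonated form does. At pH = 8.2, the predominant species is SO₄²⁻.

SO₄²⁻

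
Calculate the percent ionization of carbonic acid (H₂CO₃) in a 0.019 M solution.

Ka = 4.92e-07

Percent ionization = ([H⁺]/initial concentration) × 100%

Using Ka equilibrium: x² + Ka×x - Ka×C = 0. Solving: [H⁺] = 9.6439e-05. Percent = (9.6439e-05/0.019) × 100

Percent ionization = 0.508%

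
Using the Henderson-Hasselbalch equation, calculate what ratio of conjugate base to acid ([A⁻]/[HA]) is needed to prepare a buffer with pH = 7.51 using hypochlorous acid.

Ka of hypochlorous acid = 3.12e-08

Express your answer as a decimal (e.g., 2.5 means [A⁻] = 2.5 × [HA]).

pKa = -log(3.12e-08) = 7.5058. pH = pKa + log([A⁻]/[HA]), so log([A⁻]/[HA]) = pH − pKa = 7.51 − 7.5058 = 0.0042. [A⁻]/[HA] = 10^(0.0042) = 1.01

[A⁻]/[HA] = 1.01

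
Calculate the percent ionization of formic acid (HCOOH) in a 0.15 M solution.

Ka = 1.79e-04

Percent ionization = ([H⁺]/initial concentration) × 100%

Using Ka equilibrium: x² + Ka×x - Ka×C = 0. Solving: [H⁺] = 5.0930e-03. Percent = (5.0930e-03/0.15) × 100

Percent ionization = 3.4%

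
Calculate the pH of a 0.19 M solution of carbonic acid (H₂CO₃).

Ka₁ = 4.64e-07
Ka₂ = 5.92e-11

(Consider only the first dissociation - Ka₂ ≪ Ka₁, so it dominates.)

First dissociation dominates. From Ka₁ = [H⁺][HA⁻]/[H₂A], x² + Ka₁·x − Ka₁·C = 0 with C = 0.19 M and Ka₁ = 4.64e-07. Solving: [H⁺] = (−Ka₁ + √(Ka₁² + 4·Ka₁·C)) / 2 = 2.9669e-04 M. pH = -log(2.9669e-04) = 3.53.

pH = 3.53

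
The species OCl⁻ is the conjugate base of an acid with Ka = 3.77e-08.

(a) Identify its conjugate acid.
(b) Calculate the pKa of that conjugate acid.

(a) The conjugate acid is formed by adding one H⁺ to OCl⁻, giving HOCl. (b) pKa = -log(Ka) = -log(3.77e-08) = 7.42.

Conjugate acid: HOCl; pK_a = 7.42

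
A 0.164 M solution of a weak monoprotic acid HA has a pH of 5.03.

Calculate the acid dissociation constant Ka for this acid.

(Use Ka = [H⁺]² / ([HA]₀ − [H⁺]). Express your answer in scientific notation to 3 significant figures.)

[H⁺] = 10^(−pH) = 10^(−5.03) = 9.333e-06 M. For HA ⇌ H⁺ + A⁻, Ka = [H⁺][A⁻]/[HA] = [H⁺]² / ([HA]₀ − [H⁺]) = (9.333e-06)² / (0.164 − 9.333e-06) = 5.31e-10.

K_a = 5.31e-10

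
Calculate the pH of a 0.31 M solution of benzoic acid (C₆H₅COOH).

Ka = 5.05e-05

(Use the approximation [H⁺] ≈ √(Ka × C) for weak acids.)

[H⁺] = √(Ka × C) = √(5.05e-05 × 0.31) = 3.9566e-03. pH = -log(3.9566e-03)

pH = 2.40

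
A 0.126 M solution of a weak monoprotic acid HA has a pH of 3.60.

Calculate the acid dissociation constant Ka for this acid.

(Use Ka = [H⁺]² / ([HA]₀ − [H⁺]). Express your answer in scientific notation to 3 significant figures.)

[H⁺] = 10^(−pH) = 10^(−3.60) = 2.512e-04 M. For HA ⇌ H⁺ + A⁻, Ka = [H⁺][A⁻]/[HA] = [H⁺]² / ([HA]₀ − [H⁺]) = (2.512e-04)² / (0.126 − 2.512e-04) = 5.02e-07.

K_a = 5.02e-07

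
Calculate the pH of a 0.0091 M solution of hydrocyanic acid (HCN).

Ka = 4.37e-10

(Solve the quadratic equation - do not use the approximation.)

x² + Ka×x - Ka×C = 0. Using quadratic formula: [H⁺] = 1.9939e-06

pH = 5.70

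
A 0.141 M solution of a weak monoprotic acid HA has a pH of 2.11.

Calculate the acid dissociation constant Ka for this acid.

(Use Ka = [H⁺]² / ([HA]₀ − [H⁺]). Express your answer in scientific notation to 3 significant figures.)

[H⁺] = 10^(−pH) = 10^(−2.11) = 7.762e-03 M. For HA ⇌ H⁺ + A⁻, Ka = [H⁺][A⁻]/[HA] = [H⁺]² / ([HA]₀ − [H⁺]) = (7.762e-03)² / (0.141 − 7.762e-03) = 4.52e-04.

K_a = 4.52e-04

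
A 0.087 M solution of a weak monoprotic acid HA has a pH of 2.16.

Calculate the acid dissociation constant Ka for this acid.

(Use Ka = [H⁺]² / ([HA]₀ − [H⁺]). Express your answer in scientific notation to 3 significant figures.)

[H⁺] = 10^(−pH) = 10^(−2.16) = 6.918e-03 M. For HA ⇌ H⁺ + A⁻, Ka = [H⁺][A⁻]/[HA] = [H⁺]² / ([HA]₀ − [H⁺]) = (6.918e-03)² / (0.087 − 6.918e-03) = 5.98e-04.

K_a = 5.98e-04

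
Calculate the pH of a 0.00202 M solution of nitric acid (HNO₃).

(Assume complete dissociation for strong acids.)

[H⁺] = 0.00202 M for strong acid. pH = -log[H⁺] = -log(0.00202)

pH = 2.69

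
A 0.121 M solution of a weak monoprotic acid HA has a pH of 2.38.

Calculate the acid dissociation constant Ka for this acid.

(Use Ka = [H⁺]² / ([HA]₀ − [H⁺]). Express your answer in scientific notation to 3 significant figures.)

[H⁺] = 10^(−pH) = 10^(−2.38) = 4.169e-03 M. For HA ⇌ H⁺ + A⁻, Ka = [H⁺][A⁻]/[HA] = [H⁺]² / ([HA]₀ − [H⁺]) = (4.169e-03)² / (0.121 − 4.169e-03) = 1.49e-04.

K_a = 1.49e-04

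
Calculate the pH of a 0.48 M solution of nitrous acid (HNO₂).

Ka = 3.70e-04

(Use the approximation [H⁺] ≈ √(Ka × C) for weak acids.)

[H⁺] = √(Ka × C) = √(3.70e-04 × 0.48) = 1.3327e-02. pH = -log(1.3327e-02)

pH = 1.88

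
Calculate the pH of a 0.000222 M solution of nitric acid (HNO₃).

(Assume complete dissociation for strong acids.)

[H⁺] = 0.000222 M for strong acid. pH = -log[H⁺] = -log(0.000222)

pH = 3.65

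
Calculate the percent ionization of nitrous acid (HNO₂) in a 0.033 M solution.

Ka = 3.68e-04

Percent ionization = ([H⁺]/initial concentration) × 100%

Using Ka equilibrium: x² + Ka×x - Ka×C = 0. Solving: [H⁺] = 3.3057e-03. Percent = (3.3057e-03/0.033) × 100

Percent ionization = 10%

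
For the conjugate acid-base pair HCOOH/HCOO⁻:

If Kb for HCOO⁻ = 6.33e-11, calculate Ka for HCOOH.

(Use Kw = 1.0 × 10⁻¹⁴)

For a conjugate pair Ka × Kb = Kw, so Ka = Kw/Kb = 1.0 × 10⁻¹⁴ / 6.33e-11 = 1.58e-04.

K_a = 1.58e-04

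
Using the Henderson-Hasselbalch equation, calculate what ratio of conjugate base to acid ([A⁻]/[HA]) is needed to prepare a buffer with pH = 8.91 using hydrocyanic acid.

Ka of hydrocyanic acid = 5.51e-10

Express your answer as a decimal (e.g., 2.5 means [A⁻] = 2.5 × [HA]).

pKa = -log(5.51e-10) = 9.2588. pH = pKa + log([A⁻]/[HA]), so log([A⁻]/[HA]) = pH − pKa = 8.91 − 9.2588 = -0.3488. [A⁻]/[HA] = 10^(-0.3488) = 0.448

[A⁻]/[HA] = 0.448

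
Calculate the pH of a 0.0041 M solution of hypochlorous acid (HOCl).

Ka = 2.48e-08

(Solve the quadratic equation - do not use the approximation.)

x² + Ka×x - Ka×C = 0. Using quadratic formula: [H⁺] = 1.0071e-05

pH = 5.00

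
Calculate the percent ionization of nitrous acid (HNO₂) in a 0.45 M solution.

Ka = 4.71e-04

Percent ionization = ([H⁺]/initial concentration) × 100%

Using Ka equilibrium: x² + Ka×x - Ka×C = 0. Solving: [H⁺] = 1.4325e-02. Percent = (1.4325e-02/0.45) × 100

Percent ionization = 3.18%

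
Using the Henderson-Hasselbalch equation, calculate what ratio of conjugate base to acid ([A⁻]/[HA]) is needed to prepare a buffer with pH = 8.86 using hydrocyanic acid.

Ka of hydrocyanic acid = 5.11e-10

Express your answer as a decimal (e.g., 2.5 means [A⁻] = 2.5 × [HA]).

pKa = -log(5.11e-10) = 9.2916. pH = pKa + log([A⁻]/[HA]), so log([A⁻]/[HA]) = pH − pKa = 8.86 − 9.2916 = -0.4316. [A⁻]/[HA] = 10^(-0.4316) = 0.370

[A⁻]/[HA] = 0.370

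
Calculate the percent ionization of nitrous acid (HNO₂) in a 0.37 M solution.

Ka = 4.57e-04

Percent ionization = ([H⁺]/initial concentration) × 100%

Using Ka equilibrium: x² + Ka×x - Ka×C = 0. Solving: [H⁺] = 1.2777e-02. Percent = (1.2777e-02/0.37) × 100

Percent ionization = 3.45%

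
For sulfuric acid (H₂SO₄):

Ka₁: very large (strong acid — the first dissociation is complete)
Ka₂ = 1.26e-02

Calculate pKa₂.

pKa₂ = -log(Ka₂) = -log(1.26e-02) = 1.90.

pK_{a2} = 1.90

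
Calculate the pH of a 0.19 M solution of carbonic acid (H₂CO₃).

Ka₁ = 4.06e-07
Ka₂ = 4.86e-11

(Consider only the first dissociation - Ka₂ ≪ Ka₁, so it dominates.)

First dissociation dominates. From Ka₁ = [H⁺][HA⁻]/[H₂A], x² + Ka₁·x − Ka₁·C = 0 with C = 0.19 M and Ka₁ = 4.06e-07. Solving: [H⁺] = (−Ka₁ + √(Ka₁² + 4·Ka₁·C)) / 2 = 2.7754e-04 M. pH = -log(2.7754e-04) = 3.56.

pH = 3.56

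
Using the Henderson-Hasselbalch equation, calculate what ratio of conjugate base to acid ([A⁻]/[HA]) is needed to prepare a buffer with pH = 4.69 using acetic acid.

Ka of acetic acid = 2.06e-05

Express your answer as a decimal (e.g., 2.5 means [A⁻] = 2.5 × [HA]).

pKa = -log(2.06e-05) = 4.6861. pH = pKa + log([A⁻]/[HA]), so log([A⁻]/[HA]) = pH − pKa = 4.69 − 4.6861 = 0.0039. [A⁻]/[HA] = 10^(0.0039) = 1.01

[A⁻]/[HA] = 1.01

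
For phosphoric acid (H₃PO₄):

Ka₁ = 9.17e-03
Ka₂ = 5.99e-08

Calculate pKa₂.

pKa₂ = -log(Ka₂) = -log(5.99e-08) = 7.22.

pK_{a2} = 7.22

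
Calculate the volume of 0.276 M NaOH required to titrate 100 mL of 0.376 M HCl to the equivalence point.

At equivalence: moles acid = moles base. moles HCl = 0.376 × 100/1000 = 0.0376 mol. V_base = moles / 0.276 × 1000 = 136.2 mL.

V_{base} = 136.2 mL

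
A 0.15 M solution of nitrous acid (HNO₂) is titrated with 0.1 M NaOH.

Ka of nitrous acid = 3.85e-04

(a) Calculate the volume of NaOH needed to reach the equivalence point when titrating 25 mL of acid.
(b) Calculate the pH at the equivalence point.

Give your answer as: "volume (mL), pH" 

moles acid = 0.15 × 25/1000 = 0.00375 mol; V_base = moles/0.1 × 1000 = 37.5 mL. At equivalence only the conjugate base is present: [A⁻] = 0.00375/0.062 = 6.0000e-02 M. Kb = Kw/Ka = 2.60e-11; [OH⁻] = √(Kb × [A⁻]) = 1.2484e-06; pOH = 5.90; pH = 14 - pOH = 8.10.

V = 37.5 mL, pH = 8.10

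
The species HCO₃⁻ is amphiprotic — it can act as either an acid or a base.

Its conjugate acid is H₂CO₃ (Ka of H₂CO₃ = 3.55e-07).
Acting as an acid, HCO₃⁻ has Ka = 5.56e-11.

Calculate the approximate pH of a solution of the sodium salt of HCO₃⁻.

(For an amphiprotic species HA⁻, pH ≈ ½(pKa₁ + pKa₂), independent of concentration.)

pKa₁ = -log(3.55e-07) = 6.45; pKa₂ = -log(5.56e-11) = 10.25. For an amphiprotic species, pH ≈ ½(pKa₁ + pKa₂) = ½(6.45 + 10.25) = 8.35.

pH = 8.35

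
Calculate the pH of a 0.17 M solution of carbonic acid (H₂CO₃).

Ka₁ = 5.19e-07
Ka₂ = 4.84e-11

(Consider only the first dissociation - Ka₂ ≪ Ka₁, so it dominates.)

First dissociation dominates. From Ka₁ = [H⁺][HA⁻]/[H₂A], x² + Ka₁·x − Ka₁·C = 0 with C = 0.17 M and Ka₁ = 5.19e-07. Solving: [H⁺] = (−Ka₁ + √(Ka₁² + 4·Ka₁·C)) / 2 = 2.9678e-04 M. pH = -log(2.9678e-04) = 3.53.

pH = 3.53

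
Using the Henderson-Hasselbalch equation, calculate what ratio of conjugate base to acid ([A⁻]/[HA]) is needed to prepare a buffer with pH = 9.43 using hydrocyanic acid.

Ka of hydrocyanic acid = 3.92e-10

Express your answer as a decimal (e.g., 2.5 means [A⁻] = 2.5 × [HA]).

pKa = -log(3.92e-10) = 9.4067. pH = pKa + log([A⁻]/[HA]), so log([A⁻]/[HA]) = pH − pKa = 9.43 − 9.4067 = 0.0233. [A⁻]/[HA] = 10^(0.0233) = 1.06

[A⁻]/[HA] = 1.06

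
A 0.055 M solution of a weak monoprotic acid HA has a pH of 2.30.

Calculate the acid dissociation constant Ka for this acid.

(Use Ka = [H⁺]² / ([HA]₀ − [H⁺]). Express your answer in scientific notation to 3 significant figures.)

[H⁺] = 10^(−pH) = 10^(−2.30) = 5.012e-03 M. For HA ⇌ H⁺ + A⁻, Ka = [H⁺][A⁻]/[HA] = [H⁺]² / ([HA]₀ − [H⁺]) = (5.012e-03)² / (0.055 − 5.012e-03) = 5.02e-04.

K_a = 5.02e-04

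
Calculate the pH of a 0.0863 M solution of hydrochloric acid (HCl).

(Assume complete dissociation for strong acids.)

[H⁺] = 0.0863 M for strong acid. pH = -log[H⁺] = -log(0.0863)

pH = 1.06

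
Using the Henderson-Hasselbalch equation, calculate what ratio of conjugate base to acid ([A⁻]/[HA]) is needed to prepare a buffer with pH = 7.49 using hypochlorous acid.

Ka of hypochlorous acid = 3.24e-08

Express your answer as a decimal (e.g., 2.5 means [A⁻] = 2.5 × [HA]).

pKa = -log(3.24e-08) = 7.4895. pH = pKa + log([A⁻]/[HA]), so log([A⁻]/[HA]) = pH − pKa = 7.49 − 7.4895 = 0.0005. [A⁻]/[HA] = 10^(0.0005) = 1.00

[A⁻]/[HA] = 1.00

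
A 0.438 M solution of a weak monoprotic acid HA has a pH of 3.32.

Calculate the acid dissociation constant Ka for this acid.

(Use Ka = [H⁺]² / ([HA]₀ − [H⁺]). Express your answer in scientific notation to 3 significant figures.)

[H⁺] = 10^(−pH) = 10^(−3.32) = 4.786e-04 M. For HA ⇌ H⁺ + A⁻, Ka = [H⁺][A⁻]/[HA] = [H⁺]² / ([HA]₀ − [H⁺]) = (4.786e-04)² / (0.438 − 4.786e-04) = 5.24e-07.

K_a = 5.24e-07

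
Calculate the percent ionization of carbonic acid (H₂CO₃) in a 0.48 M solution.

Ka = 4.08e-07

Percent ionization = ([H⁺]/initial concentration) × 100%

Using Ka equilibrium: x² + Ka×x - Ka×C = 0. Solving: [H⁺] = 4.4233e-04. Percent = (4.4233e-04/0.48) × 100

Percent ionization = 0.0922%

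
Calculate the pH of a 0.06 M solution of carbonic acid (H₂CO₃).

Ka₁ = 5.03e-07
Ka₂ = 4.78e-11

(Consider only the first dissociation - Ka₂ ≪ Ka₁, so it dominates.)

First dissociation dominates. From Ka₁ = [H⁺][HA⁻]/[H₂A], x² + Ka₁·x − Ka₁·C = 0 with C = 0.06 M and Ka₁ = 5.03e-07. Solving: [H⁺] = (−Ka₁ + √(Ka₁² + 4·Ka₁·C)) / 2 = 1.7347e-04 M. pH = -log(1.7347e-04) = 3.76.

pH = 3.76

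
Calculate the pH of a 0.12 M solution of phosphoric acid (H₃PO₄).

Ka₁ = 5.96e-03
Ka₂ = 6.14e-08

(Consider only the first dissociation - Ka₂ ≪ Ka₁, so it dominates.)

First dissociation dominates. From Ka₁ = [H⁺][HA⁻]/[H₂A], x² + Ka₁·x − Ka₁·C = 0 with C = 0.12 M and Ka₁ = 5.96e-03. Solving: [H⁺] = (−Ka₁ + √(Ka₁² + 4·Ka₁·C)) / 2 = 2.3929e-02 M. pH = -log(2.3929e-02) = 1.62.

pH = 1.62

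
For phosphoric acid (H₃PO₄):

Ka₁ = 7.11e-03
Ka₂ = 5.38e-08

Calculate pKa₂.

pKa₂ = -log(Ka₂) = -log(5.38e-08) = 7.27.

pK_{a2} = 7.27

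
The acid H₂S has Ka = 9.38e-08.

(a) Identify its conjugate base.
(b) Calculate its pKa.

(a) The conjugate base is formed by removing one H⁺ from H₂S, giving HS⁻. (b) pKa = -log(Ka) = -log(9.38e-08) = 7.03.

Conjugate base: HS⁻; pK_a = 7.03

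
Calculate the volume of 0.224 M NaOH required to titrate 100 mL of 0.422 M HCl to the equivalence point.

At equivalence: moles acid = moles base. moles HCl = 0.422 × 100/1000 = 0.0422 mol. V_base = moles / 0.224 × 1000 = 188.4 mL.

V_{base} = 188.4 mL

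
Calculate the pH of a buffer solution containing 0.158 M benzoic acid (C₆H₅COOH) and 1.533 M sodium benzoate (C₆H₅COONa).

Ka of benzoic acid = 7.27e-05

pKa = -log(7.27e-05) = 4.14. pH = pKa + log([A⁻]/[HA]) = 4.14 + log(1.533/0.158)

pH = 5.13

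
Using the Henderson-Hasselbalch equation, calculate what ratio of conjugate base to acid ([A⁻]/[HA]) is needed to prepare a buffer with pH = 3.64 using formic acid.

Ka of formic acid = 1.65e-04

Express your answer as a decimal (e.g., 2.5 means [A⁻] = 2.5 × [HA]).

pKa = -log(1.65e-04) = 3.7825. pH = pKa + log([A⁻]/[HA]), so log([A⁻]/[HA]) = pH − pKa = 3.64 − 3.7825 = -0.1425. [A⁻]/[HA] = 10^(-0.1425) = 0.720

[A⁻]/[HA] = 0.720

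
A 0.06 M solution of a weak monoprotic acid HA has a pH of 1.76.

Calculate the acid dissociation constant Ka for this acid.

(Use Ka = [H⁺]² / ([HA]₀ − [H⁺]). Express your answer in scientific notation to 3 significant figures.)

[H⁺] = 10^(−pH) = 10^(−1.76) = 1.738e-02 M. For HA ⇌ H⁺ + A⁻, Ka = [H⁺][A⁻]/[HA] = [H⁺]² / ([HA]₀ − [H⁺]) = (1.738e-02)² / (0.06 − 1.738e-02) = 7.09e-03.

K_a = 7.09e-03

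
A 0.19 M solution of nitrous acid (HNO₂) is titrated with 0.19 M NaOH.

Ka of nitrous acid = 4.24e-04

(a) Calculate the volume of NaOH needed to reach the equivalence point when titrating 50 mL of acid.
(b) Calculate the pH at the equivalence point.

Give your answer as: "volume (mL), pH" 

moles acid = 0.19 × 50/1000 = 0.0095 mol; V_base = moles/0.19 × 1000 = 50.0 mL. At equivalence only the conjugate base is present: [A⁻] = 0.0095/0.100 = 9.5000e-02 M. Kb = Kw/Ka = 2.36e-11; [OH⁻] = √(Kb × [A⁻]) = 1.4969e-06; pOH = 5.82; pH = 14 - pOH = 8.18.

V = 50.0 mL, pH = 8.18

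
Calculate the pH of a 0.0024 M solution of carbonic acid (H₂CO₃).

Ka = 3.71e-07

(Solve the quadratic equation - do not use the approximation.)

x² + Ka×x - Ka×C = 0. Using quadratic formula: [H⁺] = 2.9655e-05

pH = 4.53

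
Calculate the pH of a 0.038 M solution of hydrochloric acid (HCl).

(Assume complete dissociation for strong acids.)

[H⁺] = 0.038 M for strong acid. pH = -log[H⁺] = -log(0.038)

pH = 1.42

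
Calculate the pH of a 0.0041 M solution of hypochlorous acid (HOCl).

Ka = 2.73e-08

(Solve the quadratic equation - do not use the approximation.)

x² + Ka×x - Ka×C = 0. Using quadratic formula: [H⁺] = 1.0566e-05

pH = 4.98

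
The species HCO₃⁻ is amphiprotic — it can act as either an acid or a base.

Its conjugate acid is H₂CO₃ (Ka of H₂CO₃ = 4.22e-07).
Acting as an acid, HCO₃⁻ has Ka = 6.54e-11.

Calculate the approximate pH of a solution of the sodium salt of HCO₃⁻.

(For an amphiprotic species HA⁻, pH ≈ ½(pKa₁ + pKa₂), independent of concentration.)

pKa₁ = -log(4.22e-07) = 6.37; pKa₂ = -log(6.54e-11) = 10.18. For an amphiprotic species, pH ≈ ½(pKa₁ + pKa₂) = ½(6.37 + 10.18) = 8.28.

pH = 8.28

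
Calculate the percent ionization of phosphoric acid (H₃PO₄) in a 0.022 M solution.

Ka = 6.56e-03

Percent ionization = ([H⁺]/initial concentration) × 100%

Using Ka equilibrium: x² + Ka×x - Ka×C = 0. Solving: [H⁺] = 9.1730e-03. Percent = (9.1730e-03/0.022) × 100

Percent ionization = 41.7%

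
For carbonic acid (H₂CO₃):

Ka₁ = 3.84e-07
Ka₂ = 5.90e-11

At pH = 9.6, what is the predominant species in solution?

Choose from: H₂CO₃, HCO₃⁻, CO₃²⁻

pKa₁ = 6.42, pKa₂ = 10.23. For a polyprotic acid the predominant species crosses at each pKa: below pKa_n the protonated form dominates, above it the deprotonated form does. At pH = 9.6, the predominant species is HCO₃⁻.

HCO₃⁻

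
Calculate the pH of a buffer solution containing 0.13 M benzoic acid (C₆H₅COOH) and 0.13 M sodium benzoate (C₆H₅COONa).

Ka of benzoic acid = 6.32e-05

pKa = -log(6.32e-05) = 4.20. pH = pKa + log([A⁻]/[HA]) = 4.20 + log(0.13/0.13)

pH = 4.20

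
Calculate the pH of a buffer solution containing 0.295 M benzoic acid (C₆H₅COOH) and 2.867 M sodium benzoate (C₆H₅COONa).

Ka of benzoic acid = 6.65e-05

pKa = -log(6.65e-05) = 4.18. pH = pKa + log([A⁻]/[HA]) = 4.18 + log(2.867/0.295)

pH = 5.16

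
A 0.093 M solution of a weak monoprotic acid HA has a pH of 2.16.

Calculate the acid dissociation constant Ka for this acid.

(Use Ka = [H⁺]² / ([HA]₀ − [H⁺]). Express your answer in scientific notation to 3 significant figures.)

[H⁺] = 10^(−pH) = 10^(−2.16) = 6.918e-03 M. For HA ⇌ H⁺ + A⁻, Ka = [H⁺][A⁻]/[HA] = [H⁺]² / ([HA]₀ − [H⁺]) = (6.918e-03)² / (0.093 − 6.918e-03) = 5.56e-04.

K_a = 5.56e-04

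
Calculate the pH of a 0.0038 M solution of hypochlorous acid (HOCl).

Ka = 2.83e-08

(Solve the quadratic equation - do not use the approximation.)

x² + Ka×x - Ka×C = 0. Using quadratic formula: [H⁺] = 1.0356e-05

pH = 4.98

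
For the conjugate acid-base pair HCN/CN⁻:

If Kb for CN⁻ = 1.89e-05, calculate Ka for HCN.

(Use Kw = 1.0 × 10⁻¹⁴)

For a conjugate pair Ka × Kb = Kw, so Ka = Kw/Kb = 1.0 × 10⁻¹⁴ / 1.89e-05 = 5.29e-10.

K_a = 5.29e-10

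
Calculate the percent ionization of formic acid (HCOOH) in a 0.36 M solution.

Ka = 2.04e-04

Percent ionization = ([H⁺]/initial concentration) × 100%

Using Ka equilibrium: x² + Ka×x - Ka×C = 0. Solving: [H⁺] = 8.4683e-03. Percent = (8.4683e-03/0.36) × 100

Percent ionization = 2.35%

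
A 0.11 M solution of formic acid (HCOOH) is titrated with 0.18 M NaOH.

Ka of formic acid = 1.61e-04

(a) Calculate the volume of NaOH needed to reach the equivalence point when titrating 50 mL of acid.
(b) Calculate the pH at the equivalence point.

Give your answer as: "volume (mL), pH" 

moles acid = 0.11 × 50/1000 = 0.0055 mol; V_base = moles/0.18 × 1000 = 30.6 mL. At equivalence only the conjugate base is present: [A⁻] = 0.0055/0.081 = 6.8276e-02 M. Kb = Kw/Ka = 6.21e-11; [OH⁻] = √(Kb × [A⁻]) = 2.0593e-06; pOH = 5.69; pH = 14 - pOH = 8.31.

V = 30.6 mL, pH = 8.31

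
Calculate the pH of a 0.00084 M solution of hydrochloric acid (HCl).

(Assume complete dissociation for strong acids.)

[H⁺] = 0.00084 M for strong acid. pH = -log[H⁺] = -log(0.00084)

pH = 3.08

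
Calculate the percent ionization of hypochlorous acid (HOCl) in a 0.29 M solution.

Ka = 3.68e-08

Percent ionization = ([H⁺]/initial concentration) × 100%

Using Ka equilibrium: x² + Ka×x - Ka×C = 0. Solving: [H⁺] = 1.0329e-04. Percent = (1.0329e-04/0.29) × 100

Percent ionization = 0.0356%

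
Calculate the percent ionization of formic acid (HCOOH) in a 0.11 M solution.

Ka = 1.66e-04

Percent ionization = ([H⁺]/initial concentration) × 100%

Using Ka equilibrium: x² + Ka×x - Ka×C = 0. Solving: [H⁺] = 4.1910e-03. Percent = (4.1910e-03/0.11) × 100

Percent ionization = 3.81%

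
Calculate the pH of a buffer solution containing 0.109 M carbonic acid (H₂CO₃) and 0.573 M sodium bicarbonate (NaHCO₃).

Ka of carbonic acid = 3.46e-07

pKa = -log(3.46e-07) = 6.46. pH = pKa + log([A⁻]/[HA]) = 6.46 + log(0.573/0.109)

pH = 7.18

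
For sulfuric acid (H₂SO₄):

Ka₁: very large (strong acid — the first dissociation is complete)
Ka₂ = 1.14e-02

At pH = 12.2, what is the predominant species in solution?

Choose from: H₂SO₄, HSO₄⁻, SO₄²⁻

The first dissociation is complete, so H₂SO₄ itself is never the predominant species in water; pKa₂ = -log(1.14e-02) = 1.94. For a polyprotic acid the predominant species crosses at each pKa: below pKa_n the protonated form dominates, above it the deprotonated form does. At pH = 12.2, the predominant species is SO₄²⁻.

SO₄²⁻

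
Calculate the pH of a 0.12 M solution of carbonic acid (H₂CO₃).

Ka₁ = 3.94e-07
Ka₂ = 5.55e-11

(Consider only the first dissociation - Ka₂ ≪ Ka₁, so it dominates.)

First dissociation dominates. From Ka₁ = [H⁺][HA⁻]/[H₂A], x² + Ka₁·x − Ka₁·C = 0 with C = 0.12 M and Ka₁ = 3.94e-07. Solving: [H⁺] = (−Ka₁ + √(Ka₁² + 4·Ka₁·C)) / 2 = 2.1724e-04 M. pH = -log(2.1724e-04) = 3.66.

pH = 3.66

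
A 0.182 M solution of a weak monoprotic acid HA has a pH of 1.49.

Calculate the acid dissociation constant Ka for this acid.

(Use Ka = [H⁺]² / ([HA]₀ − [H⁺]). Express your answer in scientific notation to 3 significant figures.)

[H⁺] = 10^(−pH) = 10^(−1.49) = 3.236e-02 M. For HA ⇌ H⁺ + A⁻, Ka = [H⁺][A⁻]/[HA] = [H⁺]² / ([HA]₀ − [H⁺]) = (3.236e-02)² / (0.182 − 3.236e-02) = 7.00e-03.

K_a = 7.00e-03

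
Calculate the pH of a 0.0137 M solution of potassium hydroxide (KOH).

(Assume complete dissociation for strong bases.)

[OH⁻] = 0.0137 M for strong base. pOH = -log[OH⁻] = 1.86, pH = 14 - pOH

pH = 12.14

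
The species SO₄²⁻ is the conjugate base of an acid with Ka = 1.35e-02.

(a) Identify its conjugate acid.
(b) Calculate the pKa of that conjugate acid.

(a) The conjugate acid is formed by adding one H⁺ to SO₄²⁻, giving HSO₄⁻. (b) pKa = -log(Ka) = -log(1.35e-02) = 1.87.

Conjugate acid: HSO₄⁻; pK_a = 1.87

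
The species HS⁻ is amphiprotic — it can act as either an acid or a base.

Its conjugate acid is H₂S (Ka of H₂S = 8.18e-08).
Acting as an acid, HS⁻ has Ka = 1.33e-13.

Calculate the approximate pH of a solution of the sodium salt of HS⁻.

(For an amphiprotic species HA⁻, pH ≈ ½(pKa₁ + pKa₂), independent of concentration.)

pKa₁ = -log(8.18e-08) = 7.09; pKa₂ = -log(1.33e-13) = 12.88. For an amphiprotic species, pH ≈ ½(pKa₁ + pKa₂) = ½(7.09 + 12.88) = 9.98.

pH = 9.98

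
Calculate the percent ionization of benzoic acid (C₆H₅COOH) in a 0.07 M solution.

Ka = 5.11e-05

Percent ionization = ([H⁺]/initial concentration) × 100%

Using Ka equilibrium: x² + Ka×x - Ka×C = 0. Solving: [H⁺] = 1.8659e-03. Percent = (1.8659e-03/0.07) × 100

Percent ionization = 2.67%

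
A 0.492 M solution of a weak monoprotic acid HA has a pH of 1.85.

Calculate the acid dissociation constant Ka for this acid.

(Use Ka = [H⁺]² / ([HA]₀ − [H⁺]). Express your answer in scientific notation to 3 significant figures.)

[H⁺] = 10^(−pH) = 10^(−1.85) = 1.413e-02 M. For HA ⇌ H⁺ + A⁻, Ka = [H⁺][A⁻]/[HA] = [H⁺]² / ([HA]₀ − [H⁺]) = (1.413e-02)² / (0.492 − 1.413e-02) = 4.18e-04.

K_a = 4.18e-04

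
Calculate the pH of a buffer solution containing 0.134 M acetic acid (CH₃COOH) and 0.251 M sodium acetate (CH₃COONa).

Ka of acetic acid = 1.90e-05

pKa = -log(1.90e-05) = 4.72. pH = pKa + log([A⁻]/[HA]) = 4.72 + log(0.251/0.134)

pH = 4.99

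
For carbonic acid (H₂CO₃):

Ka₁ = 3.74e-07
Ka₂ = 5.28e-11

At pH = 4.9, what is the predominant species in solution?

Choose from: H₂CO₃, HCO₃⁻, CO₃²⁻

pKa₁ = 6.43, pKa₂ = 10.28. For a polyprotic acid the predominant species crosses at each pKa: below pKa_n the protonated form dominates, above it the deprotonated form does. At pH = 4.9, the predominant species is H₂CO₃.

H₂CO₃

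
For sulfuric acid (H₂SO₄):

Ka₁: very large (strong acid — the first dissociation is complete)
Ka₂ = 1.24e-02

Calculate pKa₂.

pKa₂ = -log(Ka₂) = -log(1.24e-02) = 1.91.

pK_{a2} = 1.91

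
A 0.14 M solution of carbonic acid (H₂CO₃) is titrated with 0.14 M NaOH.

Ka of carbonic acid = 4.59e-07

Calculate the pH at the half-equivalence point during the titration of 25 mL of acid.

At half-equivalence [HA] = [A⁻], so Henderson-Hasselbalch gives pH = pKa = -log(4.59e-07) = 6.34.

pH = pKa = 6.34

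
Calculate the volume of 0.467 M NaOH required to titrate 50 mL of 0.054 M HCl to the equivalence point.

At equivalence: moles acid = moles base. moles HCl = 0.054 × 50/1000 = 0.0027 mol. V_base = moles / 0.467 × 1000 = 5.8 mL.

V_{base} = 5.8 mL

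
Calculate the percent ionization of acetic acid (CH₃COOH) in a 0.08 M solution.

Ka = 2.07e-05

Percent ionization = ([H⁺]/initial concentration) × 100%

Using Ka equilibrium: x² + Ka×x - Ka×C = 0. Solving: [H⁺] = 1.2765e-03. Percent = (1.2765e-03/0.08) × 100

Percent ionization = 1.6%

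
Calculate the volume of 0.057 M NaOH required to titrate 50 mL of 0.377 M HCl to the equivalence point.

At equivalence: moles acid = moles base. moles HCl = 0.377 × 50/1000 = 0.01885 mol. V_base = moles / 0.057 × 1000 = 330.7 mL.

V_{base} = 330.7 mL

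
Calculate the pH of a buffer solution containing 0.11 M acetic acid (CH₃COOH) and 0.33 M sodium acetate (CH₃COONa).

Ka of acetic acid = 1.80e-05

pKa = -log(1.80e-05) = 4.74. pH = pKa + log([A⁻]/[HA]) = 4.74 + log(0.33/0.11)

pH = 5.22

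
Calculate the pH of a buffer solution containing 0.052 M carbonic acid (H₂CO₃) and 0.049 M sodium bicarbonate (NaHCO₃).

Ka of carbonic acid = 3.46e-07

pKa = -log(3.46e-07) = 6.46. pH = pKa + log([A⁻]/[HA]) = 6.46 + log(0.049/0.052)

pH = 6.44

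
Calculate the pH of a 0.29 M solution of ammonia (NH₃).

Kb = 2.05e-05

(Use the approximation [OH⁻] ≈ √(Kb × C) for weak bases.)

[OH⁻] = √(Kb × C) = √(2.05e-05 × 0.29) = 2.4382e-03. pOH = 2.61, pH = 14 - pOH

pH = 11.39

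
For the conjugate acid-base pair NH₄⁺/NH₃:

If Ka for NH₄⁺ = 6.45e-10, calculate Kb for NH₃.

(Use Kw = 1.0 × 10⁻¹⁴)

For a conjugate pair Ka × Kb = Kw, so Kb = Kw/Ka = 1.0 × 10⁻¹⁴ / 6.45e-10 = 1.55e-05.

K_b = 1.55e-05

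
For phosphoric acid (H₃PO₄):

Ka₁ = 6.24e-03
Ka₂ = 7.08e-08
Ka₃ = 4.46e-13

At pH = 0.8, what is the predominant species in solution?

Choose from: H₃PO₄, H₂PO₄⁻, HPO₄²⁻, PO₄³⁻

pKa₁ = 2.20, pKa₂ = 7.15, pKa₃ = 12.35. For a polyprotic acid the predominant species crosses at each pKa: below pKa_n the protonated form dominates, above it the deprotonated form does. At pH = 0.8, the predominant species is H₃PO₄.

H₃PO₄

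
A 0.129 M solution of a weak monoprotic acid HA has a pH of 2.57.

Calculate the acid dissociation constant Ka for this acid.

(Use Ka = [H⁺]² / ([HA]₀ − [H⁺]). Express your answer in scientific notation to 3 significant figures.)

[H⁺] = 10^(−pH) = 10^(−2.57) = 2.692e-03 M. For HA ⇌ H⁺ + A⁻, Ka = [H⁺][A⁻]/[HA] = [H⁺]² / ([HA]₀ − [H⁺]) = (2.692e-03)² / (0.129 − 2.692e-03) = 5.74e-05.

K_a = 5.74e-05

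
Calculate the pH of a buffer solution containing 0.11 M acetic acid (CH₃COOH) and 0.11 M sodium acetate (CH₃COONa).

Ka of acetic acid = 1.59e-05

pKa = -log(1.59e-05) = 4.80. pH = pKa + log([A⁻]/[HA]) = 4.80 + log(0.11/0.11)

pH = 4.80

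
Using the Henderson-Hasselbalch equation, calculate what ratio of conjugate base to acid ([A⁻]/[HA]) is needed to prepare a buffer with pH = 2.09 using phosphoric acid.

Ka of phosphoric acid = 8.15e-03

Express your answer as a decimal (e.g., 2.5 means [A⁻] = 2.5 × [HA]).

pKa = -log(8.15e-03) = 2.0888. pH = pKa + log([A⁻]/[HA]), so log([A⁻]/[HA]) = pH − pKa = 2.09 − 2.0888 = 0.0012. [A⁻]/[HA] = 10^(0.0012) = 1.00

[A⁻]/[HA] = 1.00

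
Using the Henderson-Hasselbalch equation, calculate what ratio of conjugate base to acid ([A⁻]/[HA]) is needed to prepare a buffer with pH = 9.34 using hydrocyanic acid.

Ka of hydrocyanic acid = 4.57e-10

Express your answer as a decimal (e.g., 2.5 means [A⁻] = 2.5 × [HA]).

pKa = -log(4.57e-10) = 9.3401. pH = pKa + log([A⁻]/[HA]), so log([A⁻]/[HA]) = pH − pKa = 9.34 − 9.3401 = -0.0001. [A⁻]/[HA] = 10^(-0.0001) = 1.00

[A⁻]/[HA] = 1.00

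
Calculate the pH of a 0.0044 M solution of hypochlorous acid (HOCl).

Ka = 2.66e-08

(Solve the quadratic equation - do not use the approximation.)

x² + Ka×x - Ka×C = 0. Using quadratic formula: [H⁺] = 1.0805e-05

pH = 4.97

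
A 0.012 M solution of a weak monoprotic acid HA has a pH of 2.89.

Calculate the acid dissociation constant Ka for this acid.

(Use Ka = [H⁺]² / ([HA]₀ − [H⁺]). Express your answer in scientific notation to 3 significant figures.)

[H⁺] = 10^(−pH) = 10^(−2.89) = 1.288e-03 M. For HA ⇌ H⁺ + A⁻, Ka = [H⁺][A⁻]/[HA] = [H⁺]² / ([HA]₀ − [H⁺]) = (1.288e-03)² / (0.012 − 1.288e-03) = 1.55e-04.

K_a = 1.55e-04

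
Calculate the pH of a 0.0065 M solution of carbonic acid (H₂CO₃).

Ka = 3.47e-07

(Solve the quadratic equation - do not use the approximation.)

x² + Ka×x - Ka×C = 0. Using quadratic formula: [H⁺] = 4.7319e-05

pH = 4.32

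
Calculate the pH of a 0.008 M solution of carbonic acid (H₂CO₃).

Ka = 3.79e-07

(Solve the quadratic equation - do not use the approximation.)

x² + Ka×x - Ka×C = 0. Using quadratic formula: [H⁺] = 5.4874e-05

pH = 4.26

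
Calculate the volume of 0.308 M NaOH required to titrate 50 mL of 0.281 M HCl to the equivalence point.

At equivalence: moles acid = moles base. moles HCl = 0.281 × 50/1000 = 0.01405 mol. V_base = moles / 0.308 × 1000 = 45.6 mL.

V_{base} = 45.6 mL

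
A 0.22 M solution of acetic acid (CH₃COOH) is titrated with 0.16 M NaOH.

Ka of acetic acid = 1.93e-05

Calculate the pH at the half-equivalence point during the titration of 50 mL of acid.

At half-equivalence [HA] = [A⁻], so Henderson-Hasselbalch gives pH = pKa = -log(1.93e-05) = 4.71.

pH = pKa = 4.71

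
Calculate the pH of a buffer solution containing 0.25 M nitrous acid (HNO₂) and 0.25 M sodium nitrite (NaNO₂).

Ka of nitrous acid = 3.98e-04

pKa = -log(3.98e-04) = 3.40. pH = pKa + log([A⁻]/[HA]) = 3.40 + log(0.25/0.25)

pH = 3.40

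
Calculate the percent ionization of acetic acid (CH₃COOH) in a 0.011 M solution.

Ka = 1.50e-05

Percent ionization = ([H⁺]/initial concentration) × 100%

Using Ka equilibrium: x² + Ka×x - Ka×C = 0. Solving: [H⁺] = 3.9877e-04. Percent = (3.9877e-04/0.011) × 100

Percent ionization = 3.63%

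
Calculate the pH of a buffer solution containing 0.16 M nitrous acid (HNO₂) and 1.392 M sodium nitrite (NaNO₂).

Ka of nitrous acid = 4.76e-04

pKa = -log(4.76e-04) = 3.32. pH = pKa + log([A⁻]/[HA]) = 3.32 + log(1.392/0.16)

pH = 4.26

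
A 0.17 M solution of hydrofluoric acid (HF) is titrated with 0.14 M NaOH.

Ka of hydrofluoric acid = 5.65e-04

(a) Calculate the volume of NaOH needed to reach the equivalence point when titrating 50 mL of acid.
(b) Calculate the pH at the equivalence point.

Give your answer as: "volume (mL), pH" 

moles acid = 0.17 × 50/1000 = 0.0085 mol; V_base = moles/0.14 × 1000 = 60.7 mL. At equivalence only the conjugate base is present: [A⁻] = 0.0085/0.111 = 7.6774e-02 M. Kb = Kw/Ka = 1.77e-11; [OH⁻] = √(Kb × [A⁻]) = 1.1657e-06; pOH = 5.93; pH = 14 - pOH = 8.07.

V = 60.7 mL, pH = 8.07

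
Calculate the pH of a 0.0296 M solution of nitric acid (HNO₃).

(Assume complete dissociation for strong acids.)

[H⁺] = 0.0296 M for strong acid. pH = -log[H⁺] = -log(0.0296)

pH = 1.53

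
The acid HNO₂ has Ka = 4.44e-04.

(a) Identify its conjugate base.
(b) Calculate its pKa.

(a) The conjugate base is formed by removing one H⁺ from HNO₂, giving NO₂⁻. (b) pKa = -log(Ka) = -log(4.44e-04) = 3.35.

Conjugate base: NO₂⁻; pK_a = 3.35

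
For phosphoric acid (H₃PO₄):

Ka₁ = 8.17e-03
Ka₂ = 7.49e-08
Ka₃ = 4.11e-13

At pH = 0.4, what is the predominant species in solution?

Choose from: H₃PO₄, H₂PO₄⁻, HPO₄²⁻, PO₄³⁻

pKa₁ = 2.09, pKa₂ = 7.13, pKa₃ = 12.39. For a polyprotic acid the predominant species crosses at each pKa: below pKa_n the protonated form dominates, above it the deprotonated form does. At pH = 0.4, the predominant species is H₃PO₄.

H₃PO₄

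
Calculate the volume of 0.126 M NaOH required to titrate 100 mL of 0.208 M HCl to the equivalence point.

At equivalence: moles acid = moles base. moles HCl = 0.208 × 100/1000 = 0.0208 mol. V_base = moles / 0.126 × 1000 = 165.1 mL.

V_{base} = 165.1 mL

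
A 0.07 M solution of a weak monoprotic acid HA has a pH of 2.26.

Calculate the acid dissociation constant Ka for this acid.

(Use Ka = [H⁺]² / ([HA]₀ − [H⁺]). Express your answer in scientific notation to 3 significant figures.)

[H⁺] = 10^(−pH) = 10^(−2.26) = 5.495e-03 M. For HA ⇌ H⁺ + A⁻, Ka = [H⁺][A⁻]/[HA] = [H⁺]² / ([HA]₀ − [H⁺]) = (5.495e-03)² / (0.07 − 5.495e-03) = 4.68e-04.

K_a = 4.68e-04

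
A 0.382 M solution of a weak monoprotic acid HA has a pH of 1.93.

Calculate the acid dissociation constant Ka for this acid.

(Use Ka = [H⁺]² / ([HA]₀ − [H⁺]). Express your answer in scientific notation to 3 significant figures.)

[H⁺] = 10^(−pH) = 10^(−1.93) = 1.175e-02 M. For HA ⇌ H⁺ + A⁻, Ka = [H⁺][A⁻]/[HA] = [H⁺]² / ([HA]₀ − [H⁺]) = (1.175e-02)² / (0.382 − 1.175e-02) = 3.73e-04.

K_a = 3.73e-04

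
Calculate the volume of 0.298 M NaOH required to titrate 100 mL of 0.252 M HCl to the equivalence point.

At equivalence: moles acid = moles base. moles HCl = 0.252 × 100/1000 = 0.0252 mol. V_base = moles / 0.298 × 1000 = 84.6 mL.

V_{base} = 84.6 mL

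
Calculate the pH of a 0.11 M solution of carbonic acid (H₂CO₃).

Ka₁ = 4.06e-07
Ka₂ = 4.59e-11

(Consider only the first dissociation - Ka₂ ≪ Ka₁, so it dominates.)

First dissociation dominates. From Ka₁ = [H⁺][HA⁻]/[H₂A], x² + Ka₁·x − Ka₁·C = 0 with C = 0.11 M and Ka₁ = 4.06e-07. Solving: [H⁺] = (−Ka₁ + √(Ka₁² + 4·Ka₁·C)) / 2 = 2.1113e-04 M. pH = -log(2.1113e-04) = 3.68.

pH = 3.68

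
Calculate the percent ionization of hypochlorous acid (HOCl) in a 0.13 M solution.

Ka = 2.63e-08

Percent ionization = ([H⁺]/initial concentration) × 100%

Using Ka equilibrium: x² + Ka×x - Ka×C = 0. Solving: [H⁺] = 5.8459e-05. Percent = (5.8459e-05/0.13) × 100

Percent ionization = 0.045%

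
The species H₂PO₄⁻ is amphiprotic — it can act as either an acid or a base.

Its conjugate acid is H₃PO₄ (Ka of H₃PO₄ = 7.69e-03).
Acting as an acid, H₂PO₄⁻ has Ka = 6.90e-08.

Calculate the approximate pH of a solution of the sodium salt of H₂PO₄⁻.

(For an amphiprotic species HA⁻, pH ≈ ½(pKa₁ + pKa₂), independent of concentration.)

pKa₁ = -log(7.69e-03) = 2.11; pKa₂ = -log(6.90e-08) = 7.16. For an amphiprotic species, pH ≈ ½(pKa₁ + pKa₂) = ½(2.11 + 7.16) = 4.64.

pH = 4.64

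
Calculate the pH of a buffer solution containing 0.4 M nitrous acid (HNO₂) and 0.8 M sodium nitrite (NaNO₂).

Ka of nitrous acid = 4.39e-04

pKa = -log(4.39e-04) = 3.36. pH = pKa + log([A⁻]/[HA]) = 3.36 + log(0.8/0.4)

pH = 3.66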